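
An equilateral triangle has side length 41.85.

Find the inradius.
r = Area/s with s the semi-perimeter.
Area = (√3/4)·41.85² = (√3/4)·1751.4225 ≈ 0.433013·1751.4225 ≈ 758.388
s = 3·41.85/2 = 62.775
r ≈ 758.388/62.775 ≈ 12.0811
(Equivalently r = side/(2√3) = 41.85/3.4641 ≈ 12.0811.)

r = 12.08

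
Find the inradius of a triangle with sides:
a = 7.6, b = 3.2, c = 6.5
r = Area/s where s is the semi-perimeter.
s = (7.6 + 3.2 + 6.5)/2 = 17.3/2 = 8.65
Area = √(s(s−a)(s−b)(s−c)) = √(8.65·1.05·5.45·2.15) ≈ √106.424 ≈ 10.3162
r ≈ 10.3162/8.65 ≈ 1.19263

r = 1.193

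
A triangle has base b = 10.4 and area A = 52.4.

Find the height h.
A = ½·b·h  ⇒  h = 2A/b = 2·52.4/10.4 = 104.8/10.4 ≈ 10.0769

h = 10.08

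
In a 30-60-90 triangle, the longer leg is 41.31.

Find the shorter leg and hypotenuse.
In a 30-60-90 triangle the sides are in ratio 1 : √3 : 2, so short leg = long leg/√3 and hypotenuse = 2·(short leg).
Short leg = 41.31/√3 ≈ 41.31/1.73205 ≈ 23.8503
Hypotenuse = 2·23.8503 ≈ 47.7007

Short leg = 23.85, Hypotenuse = 47.7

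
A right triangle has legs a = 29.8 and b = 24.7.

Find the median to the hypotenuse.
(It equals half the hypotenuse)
Hypotenuse c = √(a² + b²) = √(888.04 + 610.09) = √1498.13 ≈ 38.7057
Median to hypotenuse = c/2 ≈ 38.7057/2 ≈ 19.3528

Median = 19.35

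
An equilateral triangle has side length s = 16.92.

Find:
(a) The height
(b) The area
(a) The height splits the triangle into two 30-60-90 halves: h = s·√3/2 = 16.92·1.73205/2 ≈ 29.3063/2 ≈ 14.6531
(b) Area = (√3/4)·s² = (√3/4)·16.92² = (√3/4)·286.2864 ≈ 0.433013·286.2864 ≈ 123.966

Height = 14.65, Area = 124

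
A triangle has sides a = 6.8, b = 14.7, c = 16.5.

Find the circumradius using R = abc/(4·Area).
First find the area with Heron's formula.
s = (6.8 + 14.7 + 16.5)/2 = 19
Area = √(s(s−a)(s−b)(s−c)) = √(19·12.2·4.3·2.5) ≈ √2491.85 ≈ 49.9184
abc = 6.8·14.7·16.5 = 1649.34
R = abc/(4·Area) ≈ 1649.34/(4·49.9184) = 1649.34/199.674 ≈ 8.26018

R = 8.26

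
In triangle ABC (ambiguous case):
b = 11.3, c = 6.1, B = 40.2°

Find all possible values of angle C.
b/sin(B) = c/sin(C)  ⇒  sin(C) = c·sin(B)/b = 6.1·sin(40.2°)/11.3
sin(40.2°) ≈ 0.645458
sin(C) ≈ 6.1·0.645458/11.3 ≈ 3.93729/11.3 ≈ 0.348433
Candidate 1: C₁ = arcsin(0.348433) ≈ 20.3915°  →  A = 180° − 40.2° − 20.3915° ≈ 119.409° > 0, valid
Candidate 2: C₂ = 180° − C₁ ≈ 159.609°  →  A = 180° − 40.2° − 159.609° ≈ -19.8085° ≤ 0, not a valid triangle

C = 20.39° (one solution)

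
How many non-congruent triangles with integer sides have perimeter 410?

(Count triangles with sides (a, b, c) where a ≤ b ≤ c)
Let a ≤ b ≤ c with a + b + c = 410. The only binding inequality is a + b > c, i.e. 410 − c > c, so c < 410/2; and c ≥ 410/3 since c is the largest side.
So 137 ≤ c ≤ 204. For each c, b runs from ⌈(410 − c)/2⌉ up to c (then a = 410 − b − c satisfies 1 ≤ a ≤ b automatically), giving c − ⌈(410 − c)/2⌉ + 1 choices.
Summing over c: 1 + 3 + 4 + 6 + … + 100 + 102  (68 terms, c = 137, …, 204) = 3502
Check (closed form: nearest integer to p²/48 for even p, (p+3)²/48 for odd p): 410²/48 = 168100/48 ≈ 3502.08 → 3502

3502 triangles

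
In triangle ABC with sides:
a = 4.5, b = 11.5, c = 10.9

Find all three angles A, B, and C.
Law of cosines for each angle (a² = 20.25, b² = 132.25, c² = 118.81):
cos(A) = (b² + c² − a²)/(2bc) = (132.25 + 118.81 − 20.25)/(2·11.5·10.9) = 230.81/250.7 ≈ 0.920662  ⇒  A ≈ 22.9769°
cos(B) = (a² + c² − b²)/(2ac) = (20.25 + 118.81 − 132.25)/(2·4.5·10.9) = 6.81/98.1 ≈ 0.069419  ⇒  B ≈ 86.0194°
cos(C) = (a² + b² − c²)/(2ab) = (20.25 + 132.25 − 118.81)/(2·4.5·11.5) = 33.69/103.5 ≈ 0.325507  ⇒  C ≈ 71.0037°
Check: A + B + C ≈ 180°

A = 22.98°, B = 86.02°, C = 71°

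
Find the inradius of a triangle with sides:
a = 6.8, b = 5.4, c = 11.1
r = Area/s where s is the semi-perimeter.
s = (6.8 + 5.4 + 11.1)/2 = 23.3/2 = 11.65
Area = √(s(s−a)(s−b)(s−c)) = √(11.65·4.85·6.25·0.55) ≈ √194.227 ≈ 13.9365
r ≈ 13.9365/11.65 ≈ 1.19627

r = 1.196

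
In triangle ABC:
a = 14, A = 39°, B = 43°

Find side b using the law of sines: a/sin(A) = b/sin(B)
a/sin(A) = b/sin(B)  ⇒  b = a·sin(B)/sin(A) = 14·sin(43°)/sin(39°)
sin(43°) ≈ 0.681998, sin(39°) ≈ 0.62932
b ≈ 14·0.681998/0.62932 ≈ 9.54798/0.62932 ≈ 15.1719

b = 15.17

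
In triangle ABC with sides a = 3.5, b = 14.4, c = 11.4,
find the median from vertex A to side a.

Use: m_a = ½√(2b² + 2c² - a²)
m_a = ½√(2·14.4² + 2·11.4² − 3.5²) = ½√(2·207.36 + 2·129.96 − 12.25) = ½√(414.72 + 259.92 − 12.25) = ½√662.39
√662.39 ≈ 25.7369, so m_a ≈ 12.8685

m_a = 12.87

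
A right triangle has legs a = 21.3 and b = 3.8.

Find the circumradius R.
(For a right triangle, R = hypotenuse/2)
Hypotenuse c = √(a² + b²) = √(453.69 + 14.44) = √468.13 ≈ 21.6363
R = c/2 ≈ 21.6363/2 ≈ 10.8182

R = 10.82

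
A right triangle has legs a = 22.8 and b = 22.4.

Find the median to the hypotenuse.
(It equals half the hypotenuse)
Hypotenuse c = √(a² + b²) = √(519.84 + 501.76) = √1021.6 ≈ 31.9625
Median to hypotenuse = c/2 ≈ 31.9625/2 ≈ 15.9812

Median = 15.98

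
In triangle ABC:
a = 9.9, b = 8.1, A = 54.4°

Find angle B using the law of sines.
a/sin(A) = b/sin(B)  ⇒  sin(B) = b·sin(A)/a = 8.1·sin(54.4°)/9.9
sin(54.4°) ≈ 0.813101
sin(B) ≈ 8.1·0.813101/9.9 ≈ 6.58612/9.9 ≈ 0.665264
B = arcsin(0.665264) ≈ 41.7026°
(Since b ≤ a we need B ≤ A, so the obtuse alternative 180° − 41.7026° ≈ 138.297° is rejected.)

B = 41.7°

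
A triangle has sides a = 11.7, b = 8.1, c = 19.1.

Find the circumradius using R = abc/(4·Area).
First find the area with Heron's formula.
s = (11.7 + 8.1 + 19.1)/2 = 19.45
Area = √(s(s−a)(s−b)(s−c)) = √(19.45·7.75·11.35·0.35) ≈ √598.805 ≈ 24.4705
abc = 11.7·8.1·19.1 = 1810.107
R = abc/(4·Area) ≈ 1810.107/(4·24.4705) = 1810.107/97.8819 ≈ 18.4928

R = 18.49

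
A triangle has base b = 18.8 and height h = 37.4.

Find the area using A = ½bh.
A = ½·b·h = ½·18.8·37.4 = ½·703.12 = 351.56

Area = 351.56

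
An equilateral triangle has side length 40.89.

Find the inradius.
r = Area/s with s the semi-perimeter.
Area = (√3/4)·40.89² = (√3/4)·1671.9921 ≈ 0.433013·1671.9921 ≈ 723.994
s = 3·40.89/2 = 61.335
r ≈ 723.994/61.335 ≈ 11.8039
(Equivalently r = side/(2√3) = 40.89/3.4641 ≈ 11.8039.)

r = 11.8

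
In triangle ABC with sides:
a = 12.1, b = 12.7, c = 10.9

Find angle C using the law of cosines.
c² = a² + b² − 2ab·cos(C)  ⇒  cos(C) = (a² + b² − c²)/(2ab)
cos(C) = (12.1² + 12.7² − 10.9²)/(2·12.1·12.7) = (146.41 + 161.29 − 118.81)/307.34 = 188.89/307.34 ≈ 0.614596
C = arccos(0.614596) ≈ 52.0774°

C = 52.08°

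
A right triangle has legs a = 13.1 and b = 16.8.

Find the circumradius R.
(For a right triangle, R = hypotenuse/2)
Hypotenuse c = √(a² + b²) = √(171.61 + 282.24) = √453.85 ≈ 21.3038
R = c/2 ≈ 21.3038/2 ≈ 10.6519

R = 10.65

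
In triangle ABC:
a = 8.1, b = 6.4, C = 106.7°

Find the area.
Two sides and the included angle (SAS): A = ½·a·b·sin(C) = ½·8.1·6.4·sin(106.7°)
sin(106.7°) ≈ 0.957822
A ≈ ½·51.84·0.957822 = 25.92·0.957822 ≈ 24.8268

Area = 24.83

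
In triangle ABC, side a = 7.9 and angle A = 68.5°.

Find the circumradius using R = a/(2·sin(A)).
R = a/(2·sin(A)) = 7.9/(2·sin(68.5°))
sin(68.5°) ≈ 0.930418
R ≈ 7.9/(2·0.930418) = 7.9/1.86084 ≈ 4.24541

R = 4.245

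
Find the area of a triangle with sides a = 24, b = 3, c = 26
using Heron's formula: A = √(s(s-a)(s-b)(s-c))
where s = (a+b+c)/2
s = (24 + 3 + 26)/2 = 53/2 = 26.5
s − a = 2.5, s − b = 23.5, s − c = 0.5
s(s−a)(s−b)(s−c) = 26.5·2.5·23.5·0.5 = 778.4375
Area = √778.4375 ≈ 27.9005

s = 26.5, Area = 27.9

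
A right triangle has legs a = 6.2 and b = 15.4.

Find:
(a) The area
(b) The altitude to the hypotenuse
(a) The legs are perpendicular, so Area = ½·a·b = ½·6.2·15.4 = ½·95.48 = 47.74
(b) Hypotenuse c = √(a² + b²) = √(38.44 + 237.16) = √275.6 ≈ 16.6012
    Area = ½·c·h_c  ⇒  h_c = 2·Area/c = 95.48/16.6012 ≈ 5.75139

Area = 47.74, h_c = 5.751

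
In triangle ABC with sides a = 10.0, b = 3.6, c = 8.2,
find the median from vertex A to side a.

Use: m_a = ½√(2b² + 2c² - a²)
m_a = ½√(2·3.6² + 2·8.2² − 10.0²) = ½√(2·12.96 + 2·67.24 − 100) = ½√(25.92 + 134.48 − 100) = ½√60.4
√60.4 ≈ 7.77174, so m_a ≈ 3.88587

m_a = 3.886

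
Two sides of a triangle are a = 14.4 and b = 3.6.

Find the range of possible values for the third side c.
Triangle inequality: |a − b| < c < a + b
|a − b| = |14.4 − 3.6| = 10.8
a + b = 14.4 + 3.6 = 18

10.8 < c < 18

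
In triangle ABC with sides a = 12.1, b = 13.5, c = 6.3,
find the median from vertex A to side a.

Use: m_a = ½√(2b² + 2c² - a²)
m_a = ½√(2·13.5² + 2·6.3² − 12.1²) = ½√(2·182.25 + 2·39.69 − 146.41) = ½√(364.5 + 79.38 − 146.41) = ½√297.47
√297.47 ≈ 17.2473, so m_a ≈ 8.62366

m_a = 8.624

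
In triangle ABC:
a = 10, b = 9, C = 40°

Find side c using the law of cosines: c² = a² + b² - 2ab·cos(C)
c² = 10² + 9² − 2·10·9·cos(40°)
cos(40°) ≈ 0.766044
c² ≈ 100 + 81 − 180·(0.766044) ≈ 181 − 137.888 ≈ 43.112
c ≈ √43.112 ≈ 6.56597

c = 6.566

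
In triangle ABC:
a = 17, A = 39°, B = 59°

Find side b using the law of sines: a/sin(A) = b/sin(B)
a/sin(A) = b/sin(B)  ⇒  b = a·sin(B)/sin(A) = 17·sin(59°)/sin(39°)
sin(59°) ≈ 0.857167, sin(39°) ≈ 0.62932
b ≈ 17·0.857167/0.62932 ≈ 14.5718/0.62932 ≈ 23.1549

b = 23.15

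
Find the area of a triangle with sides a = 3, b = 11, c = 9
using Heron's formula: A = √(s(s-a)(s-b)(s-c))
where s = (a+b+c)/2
s = (3 + 11 + 9)/2 = 23/2 = 11.5
s − a = 8.5, s − b = 0.5, s − c = 2.5
s(s−a)(s−b)(s−c) = 11.5·8.5·0.5·2.5 = 122.1875
Area = √122.1875 ≈ 11.0538

s = 11.5, Area = 11.05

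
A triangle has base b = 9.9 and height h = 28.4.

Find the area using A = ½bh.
A = ½·b·h = ½·9.9·28.4 = ½·281.16 = 140.58

Area = 140.58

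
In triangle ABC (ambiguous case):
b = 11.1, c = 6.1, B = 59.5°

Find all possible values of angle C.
b/sin(B) = c/sin(C)  ⇒  sin(C) = c·sin(B)/b = 6.1·sin(59.5°)/11.1
sin(59.5°) ≈ 0.861629
sin(C) ≈ 6.1·0.861629/11.1 ≈ 5.25594/11.1 ≈ 0.473508
Candidate 1: C₁ = arcsin(0.473508) ≈ 28.2622°  →  A = 180° − 59.5° − 28.2622° ≈ 92.2378° > 0, valid
Candidate 2: C₂ = 180° − C₁ ≈ 151.738°  →  A = 180° − 59.5° − 151.738° ≈ -31.2378° ≤ 0, not a valid triangle

C = 28.26° (one solution)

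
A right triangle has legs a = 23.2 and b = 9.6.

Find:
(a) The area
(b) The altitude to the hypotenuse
(a) The legs are perpendicular, so Area = ½·a·b = ½·23.2·9.6 = ½·222.72 = 111.36
(b) Hypotenuse c = √(a² + b²) = √(538.24 + 92.16) = √630.4 ≈ 25.1078
    Area = ½·c·h_c  ⇒  h_c = 2·Area/c = 222.72/25.1078 ≈ 8.87056

Area = 111.36, h_c = 8.871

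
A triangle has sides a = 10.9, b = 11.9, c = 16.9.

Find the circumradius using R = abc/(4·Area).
First find the area with Heron's formula.
s = (10.9 + 11.9 + 16.9)/2 = 19.85
Area = √(s(s−a)(s−b)(s−c)) = √(19.85·8.95·7.95·2.95) ≈ √4166.51 ≈ 64.5485
abc = 10.9·11.9·16.9 = 2192.099
R = abc/(4·Area) ≈ 2192.099/(4·64.5485) = 2192.099/258.194 ≈ 8.49012

R = 8.49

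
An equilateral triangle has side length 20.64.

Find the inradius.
r = Area/s with s the semi-perimeter.
Area = (√3/4)·20.64² = (√3/4)·426.0096 ≈ 0.433013·426.0096 ≈ 184.468
s = 3·20.64/2 = 30.96
r ≈ 184.468/30.96 ≈ 5.95825
(Equivalently r = side/(2√3) = 20.64/3.4641 ≈ 5.95825.)

r = 5.958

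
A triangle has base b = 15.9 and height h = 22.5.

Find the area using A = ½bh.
A = ½·b·h = ½·15.9·22.5 = ½·357.75 = 178.875

Area = 178.875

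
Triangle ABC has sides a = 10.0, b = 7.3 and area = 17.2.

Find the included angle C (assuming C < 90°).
Area = ½·a·b·sin(C)  ⇒  sin(C) = 2·Area/(a·b) = 2·17.2/(10.0·7.3) = 34.4/73 ≈ 0.471233
C = arcsin(0.471233) ≈ 28.1144° (taking the acute solution since C < 90°)

C = 28.11°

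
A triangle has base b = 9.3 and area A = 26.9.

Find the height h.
A = ½·b·h  ⇒  h = 2A/b = 2·26.9/9.3 = 53.8/9.3 ≈ 5.78495

h = 5.785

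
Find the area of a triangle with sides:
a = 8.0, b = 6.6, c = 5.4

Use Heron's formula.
s = (8.0 + 6.6 + 5.4)/2 = 20/2 = 10
s − a = 2, s − b = 3.4, s − c = 4.6
s(s−a)(s−b)(s−c) = 10·2·3.4·4.6 ≈ 312.8
Area = √312.8 ≈ 17.6862

Area = 17.69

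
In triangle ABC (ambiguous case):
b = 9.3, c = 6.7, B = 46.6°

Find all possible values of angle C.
b/sin(B) = c/sin(C)  ⇒  sin(C) = c·sin(B)/b = 6.7·sin(46.6°)/9.3
sin(46.6°) ≈ 0.726575
sin(C) ≈ 6.7·0.726575/9.3 ≈ 4.86805/9.3 ≈ 0.523446
Candidate 1: C₁ = arcsin(0.523446) ≈ 31.5637°  →  A = 180° − 46.6° − 31.5637° ≈ 101.836° > 0, valid
Candidate 2: C₂ = 180° − C₁ ≈ 148.436°  →  A = 180° − 46.6° − 148.436° ≈ -15.0363° ≤ 0, not a valid triangle

C = 31.56° (one solution)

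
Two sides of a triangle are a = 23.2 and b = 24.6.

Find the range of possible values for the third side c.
Triangle inequality: |a − b| < c < a + b
|a − b| = |23.2 − 24.6| = 1.4
a + b = 23.2 + 24.6 = 47.8

1.4 < c < 47.8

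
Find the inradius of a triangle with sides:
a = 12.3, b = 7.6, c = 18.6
r = Area/s where s is the semi-perimeter.
s = (12.3 + 7.6 + 18.6)/2 = 38.5/2 = 19.25
Area = √(s(s−a)(s−b)(s−c)) = √(19.25·6.95·11.65·0.65) ≈ √1013.11 ≈ 31.8293
r ≈ 31.8293/19.25 ≈ 1.65347

r = 1.653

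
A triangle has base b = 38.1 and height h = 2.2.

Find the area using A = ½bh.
A = ½·b·h = ½·38.1·2.2 = ½·83.82 = 41.91

Area = 41.91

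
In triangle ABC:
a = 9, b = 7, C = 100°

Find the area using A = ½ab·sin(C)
A = ½·a·b·sin(C) = ½·9·7·sin(100°)
sin(100°) ≈ 0.984808
A ≈ ½·63·0.984808 = 31.5·0.984808 ≈ 31.0214

Area = 31.02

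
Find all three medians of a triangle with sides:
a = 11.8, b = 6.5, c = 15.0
Median formula: m_a = ½√(2b² + 2c² − a²) (and cyclically). a² = 139.24, b² = 42.25, c² = 225.
m_a = ½√(2·42.25 + 2·225 − 139.24) = ½√395.26 ≈ ½·19.8811 ≈ 9.94057
m_b = ½√(2·139.24 + 2·225 − 42.25) = ½√686.23 ≈ ½·26.196 ≈ 13.098
m_c = ½√(2·139.24 + 2·42.25 − 225) = ½√137.98 ≈ ½·11.7465 ≈ 5.87324

m_a = 9.941, m_b = 13.1, m_c = 5.873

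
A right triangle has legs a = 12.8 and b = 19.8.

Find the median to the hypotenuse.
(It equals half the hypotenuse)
Hypotenuse c = √(a² + b²) = √(163.84 + 392.04) = √555.88 ≈ 23.5771
Median to hypotenuse = c/2 ≈ 23.5771/2 ≈ 11.7886

Median = 11.79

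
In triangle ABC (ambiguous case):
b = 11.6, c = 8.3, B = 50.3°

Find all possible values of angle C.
b/sin(B) = c/sin(C)  ⇒  sin(C) = c·sin(B)/b = 8.3·sin(50.3°)/11.6
sin(50.3°) ≈ 0.7694
sin(C) ≈ 8.3·0.7694/11.6 ≈ 6.38602/11.6 ≈ 0.550519
Candidate 1: C₁ = arcsin(0.550519) ≈ 33.4026°  →  A = 180° − 50.3° − 33.4026° ≈ 96.2974° > 0, valid
Candidate 2: C₂ = 180° − C₁ ≈ 146.597°  →  A = 180° − 50.3° − 146.597° ≈ -16.8974° ≤ 0, not a valid triangle

C = 33.4° (one solution)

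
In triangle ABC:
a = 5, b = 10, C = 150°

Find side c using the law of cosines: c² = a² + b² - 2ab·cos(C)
c² = 5² + 10² − 2·5·10·cos(150°)
cos(150°) ≈ -0.866025
c² ≈ 25 + 100 − 100·(-0.866025) ≈ 125 + 86.6025 ≈ 211.603
c ≈ √211.603 ≈ 14.5466

c = 14.55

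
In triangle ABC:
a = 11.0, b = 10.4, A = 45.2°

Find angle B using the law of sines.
a/sin(A) = b/sin(B)  ⇒  sin(B) = b·sin(A)/a = 10.4·sin(45.2°)/11.0
sin(45.2°) ≈ 0.709571
sin(B) ≈ 10.4·0.709571/11.0 ≈ 7.37954/11.0 ≈ 0.670867
B = arcsin(0.670867) ≈ 42.134°
(Since b ≤ a we need B ≤ A, so the obtuse alternative 180° − 42.134° ≈ 137.866° is rejected.)

B = 42.13°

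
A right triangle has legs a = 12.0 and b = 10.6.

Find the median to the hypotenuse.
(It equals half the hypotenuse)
Hypotenuse c = √(a² + b²) = √(144 + 112.36) = √256.36 ≈ 16.0112
Median to hypotenuse = c/2 ≈ 16.0112/2 ≈ 8.00562

Median = 8.006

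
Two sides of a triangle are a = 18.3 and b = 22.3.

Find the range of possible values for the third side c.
Triangle inequality: |a − b| < c < a + b
|a − b| = |18.3 − 22.3| = 4
a + b = 18.3 + 22.3 = 40.6

4 < c < 40.6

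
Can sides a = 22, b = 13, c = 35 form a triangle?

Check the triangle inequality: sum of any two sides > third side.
a + b vs c: 22 + 13 = 35 ≤ 35  ✗
a + c vs b: 22 + 35 = 57 > 13  ✓
b + c vs a: 13 + 35 = 48 > 22  ✓

No: 22 + 13 = 35 is not > 35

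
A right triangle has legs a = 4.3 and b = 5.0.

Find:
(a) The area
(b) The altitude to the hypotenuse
(a) The legs are perpendicular, so Area = ½·a·b = ½·4.3·5.0 = ½·21.5 = 10.75
(b) Hypotenuse c = √(a² + b²) = √(18.49 + 25) = √43.49 ≈ 6.59469
    Area = ½·c·h_c  ⇒  h_c = 2·Area/c = 21.5/6.59469 ≈ 3.2602

Area = 10.75, h_c = 3.26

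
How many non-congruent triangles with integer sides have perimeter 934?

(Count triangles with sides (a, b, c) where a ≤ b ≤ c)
Let a ≤ b ≤ c with a + b + c = 934. The only binding inequality is a + b > c, i.e. 934 − c > c, so c < 934/2; and c ≥ 934/3 since c is the largest side.
So 312 ≤ c ≤ 466. For each c, b runs from ⌈(934 − c)/2⌉ up to c (then a = 934 − b − c satisfies 1 ≤ a ≤ b automatically), giving c − ⌈(934 − c)/2⌉ + 1 choices.
Summing over c: 2 + 3 + 5 + 6 + … + 231 + 233  (155 terms, c = 312, …, 466) = 18174
Check (closed form: nearest integer to p²/48 for even p, (p+3)²/48 for odd p): 934²/48 = 872356/48 ≈ 18174.08 → 18174

18174 triangles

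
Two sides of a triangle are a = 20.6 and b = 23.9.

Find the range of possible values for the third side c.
Triangle inequality: |a − b| < c < a + b
|a − b| = |20.6 − 23.9| = 3.3
a + b = 20.6 + 23.9 = 44.5

3.3 < c < 44.5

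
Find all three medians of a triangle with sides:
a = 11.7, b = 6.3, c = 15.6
Median formula: m_a = ½√(2b² + 2c² − a²) (and cyclically). a² = 136.89, b² = 39.69, c² = 243.36.
m_a = ½√(2·39.69 + 2·243.36 − 136.89) = ½√429.21 ≈ ½·20.7174 ≈ 10.3587
m_b = ½√(2·136.89 + 2·243.36 − 39.69) = ½√720.81 ≈ ½·26.8479 ≈ 13.424
m_c = ½√(2·136.89 + 2·39.69 − 243.36) = ½√109.8 ≈ ½·10.4785 ≈ 5.23927

m_a = 10.36, m_b = 13.42, m_c = 5.239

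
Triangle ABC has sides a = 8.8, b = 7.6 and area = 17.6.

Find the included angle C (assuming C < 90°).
Area = ½·a·b·sin(C)  ⇒  sin(C) = 2·Area/(a·b) = 2·17.6/(8.8·7.6) = 35.2/66.88 ≈ 0.526316
C = arcsin(0.526316) ≈ 31.7569° (taking the acute solution since C < 90°)

C = 31.76°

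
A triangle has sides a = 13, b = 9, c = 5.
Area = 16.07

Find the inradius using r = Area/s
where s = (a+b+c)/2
s = (13 + 9 + 5)/2 = 27/2 = 13.5
r = Area/s = 16.07/13.5 ≈ 1.19037

r = 1.19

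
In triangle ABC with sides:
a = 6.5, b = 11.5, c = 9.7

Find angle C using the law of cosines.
c² = a² + b² − 2ab·cos(C)  ⇒  cos(C) = (a² + b² − c²)/(2ab)
cos(C) = (6.5² + 11.5² − 9.7²)/(2·6.5·11.5) = (42.25 + 132.25 − 94.09)/149.5 = 80.41/149.5 ≈ 0.53786
C = arccos(0.53786) ≈ 57.462°

C = 57.46°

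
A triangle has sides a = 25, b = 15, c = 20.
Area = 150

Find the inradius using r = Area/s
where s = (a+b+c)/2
s = (25 + 15 + 20)/2 = 60/2 = 30
r = Area/s = 150/30 ≈ 5

r = 5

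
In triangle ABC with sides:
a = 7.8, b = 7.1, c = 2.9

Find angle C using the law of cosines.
c² = a² + b² − 2ab·cos(C)  ⇒  cos(C) = (a² + b² − c²)/(2ab)
cos(C) = (7.8² + 7.1² − 2.9²)/(2·7.8·7.1) = (60.84 + 50.41 − 8.41)/110.76 = 102.84/110.76 ≈ 0.928494
C = arccos(0.928494) ≈ 21.7987°

C = 21.8°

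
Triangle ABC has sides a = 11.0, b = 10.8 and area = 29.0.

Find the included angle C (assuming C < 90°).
Area = ½·a·b·sin(C)  ⇒  sin(C) = 2·Area/(a·b) = 2·29.0/(11.0·10.8) = 58/118.8 ≈ 0.488215
C = arcsin(0.488215) ≈ 29.2234° (taking the acute solution since C < 90°)

C = 29.22°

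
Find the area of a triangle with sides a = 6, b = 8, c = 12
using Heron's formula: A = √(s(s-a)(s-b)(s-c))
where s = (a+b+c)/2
s = (6 + 8 + 12)/2 = 26/2 = 13
s − a = 7, s − b = 5, s − c = 1
s(s−a)(s−b)(s−c) = 13·7·5·1 = 455
Area = √455 ≈ 21.3307

s = 13.0, Area = 21.33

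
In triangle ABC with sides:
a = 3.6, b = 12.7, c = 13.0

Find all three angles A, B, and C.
Law of cosines for each angle (a² = 12.96, b² = 161.29, c² = 169):
cos(A) = (b² + c² − a²)/(2bc) = (161.29 + 169 − 12.96)/(2·12.7·13.0) = 317.33/330.2 ≈ 0.961024  ⇒  A ≈ 16.0494°
cos(B) = (a² + c² − b²)/(2ac) = (12.96 + 169 − 161.29)/(2·3.6·13.0) = 20.67/93.6 ≈ 0.220833  ⇒  B ≈ 77.242°
cos(C) = (a² + b² − c²)/(2ab) = (12.96 + 161.29 − 169)/(2·3.6·12.7) = 5.25/91.44 ≈ 0.0574147  ⇒  C ≈ 86.7086°
Check: A + B + C ≈ 180°

A = 16.05°, B = 77.24°, C = 86.71°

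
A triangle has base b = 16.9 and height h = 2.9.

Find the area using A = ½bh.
A = ½·b·h = ½·16.9·2.9 = ½·49.01 = 24.505

Area = 24.505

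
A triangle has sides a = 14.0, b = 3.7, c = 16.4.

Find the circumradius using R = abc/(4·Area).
First find the area with Heron's formula.
s = (14.0 + 3.7 + 16.4)/2 = 17.05
Area = √(s(s−a)(s−b)(s−c)) = √(17.05·3.05·13.35·0.65) ≈ √451.252 ≈ 21.2427
abc = 14.0·3.7·16.4 = 849.52
R = abc/(4·Area) ≈ 849.52/(4·21.2427) = 849.52/84.9707 ≈ 9.99779

R = 9.998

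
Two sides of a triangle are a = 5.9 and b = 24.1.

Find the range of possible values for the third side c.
Triangle inequality: |a − b| < c < a + b
|a − b| = |5.9 − 24.1| = 18.2
a + b = 5.9 + 24.1 = 30

18.2 < c < 30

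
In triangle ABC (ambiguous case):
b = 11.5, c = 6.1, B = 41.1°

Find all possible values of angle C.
b/sin(B) = c/sin(C)  ⇒  sin(C) = c·sin(B)/b = 6.1·sin(41.1°)/11.5
sin(41.1°) ≈ 0.657375
sin(C) ≈ 6.1·0.657375/11.5 ≈ 4.00999/11.5 ≈ 0.348695
Candidate 1: C₁ = arcsin(0.348695) ≈ 20.4075°  →  A = 180° − 41.1° − 20.4075° ≈ 118.493° > 0, valid
Candidate 2: C₂ = 180° − C₁ ≈ 159.593°  →  A = 180° − 41.1° − 159.593° ≈ -20.6925° ≤ 0, not a valid triangle

C = 20.41° (one solution)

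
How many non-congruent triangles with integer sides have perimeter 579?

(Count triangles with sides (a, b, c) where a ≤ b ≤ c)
Let a ≤ b ≤ c with a + b + c = 579. The only binding inequality is a + b > c, i.e. 579 − c > c, so c < 579/2; and c ≥ 579/3 since c is the largest side.
So 193 ≤ c ≤ 289. For each c, b runs from ⌈(579 − c)/2⌉ up to c (then a = 579 − b − c satisfies 1 ≤ a ≤ b automatically), giving c − ⌈(579 − c)/2⌉ + 1 choices.
Summing over c: 1 + 2 + 4 + 5 + … + 143 + 145  (97 terms, c = 193, …, 289) = 7057
Check (closed form: nearest integer to p²/48 for even p, (p+3)²/48 for odd p): (579+3)²/48 = 582²/48 = 338724/48 ≈ 7056.75 → 7057

7057 triangles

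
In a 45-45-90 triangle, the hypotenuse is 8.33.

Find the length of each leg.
In a 45-45-90 triangle hypotenuse = leg·√2, so leg = hypotenuse/√2.
Leg = 8.33/√2 ≈ 8.33/1.41421 ≈ 5.8902

Each leg = 5.89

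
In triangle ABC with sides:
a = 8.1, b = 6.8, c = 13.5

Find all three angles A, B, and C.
Law of cosines for each angle (a² = 65.61, b² = 46.24, c² = 182.25):
cos(A) = (b² + c² − a²)/(2bc) = (46.24 + 182.25 − 65.61)/(2·6.8·13.5) = 162.88/183.6 ≈ 0.887146  ⇒  A ≈ 27.4832°
cos(B) = (a² + c² − b²)/(2ac) = (65.61 + 182.25 − 46.24)/(2·8.1·13.5) = 201.62/218.7 ≈ 0.921902  ⇒  B ≈ 22.7942°
cos(C) = (a² + b² − c²)/(2ab) = (65.61 + 46.24 − 182.25)/(2·8.1·6.8) = -70.4/110.16 ≈ -0.63907  ⇒  C ≈ 129.723°
Check: A + B + C ≈ 180°

A = 27.48°, B = 22.79°, C = 129.7°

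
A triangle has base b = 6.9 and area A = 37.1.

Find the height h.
A = ½·b·h  ⇒  h = 2A/b = 2·37.1/6.9 = 74.2/6.9 ≈ 10.7536

h = 10.75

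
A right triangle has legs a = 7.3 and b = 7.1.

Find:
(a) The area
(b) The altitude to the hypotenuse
(a) The legs are perpendicular, so Area = ½·a·b = ½·7.3·7.1 = ½·51.83 = 25.915
(b) Hypotenuse c = √(a² + b²) = √(53.29 + 50.41) = √103.7 ≈ 10.1833
    Area = ½·c·h_c  ⇒  h_c = 2·Area/c = 51.83/10.1833 ≈ 5.0897

Area = 25.915, h_c = 5.09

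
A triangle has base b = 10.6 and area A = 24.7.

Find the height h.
A = ½·b·h  ⇒  h = 2A/b = 2·24.7/10.6 = 49.4/10.6 ≈ 4.66038

h = 4.66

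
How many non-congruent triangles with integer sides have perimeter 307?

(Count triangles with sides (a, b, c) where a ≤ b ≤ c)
Let a ≤ b ≤ c with a + b + c = 307. The only binding inequality is a + b > c, i.e. 307 − c > c, so c < 307/2; and c ≥ 307/3 since c is the largest side.
So 103 ≤ c ≤ 153. For each c, b runs from ⌈(307 − c)/2⌉ up to c (then a = 307 − b − c satisfies 1 ≤ a ≤ b automatically), giving c − ⌈(307 − c)/2⌉ + 1 choices.
Summing over c: 2 + 3 + 5 + 6 + … + 75 + 77  (51 terms, c = 103, …, 153) = 2002
Check (closed form: nearest integer to p²/48 for even p, (p+3)²/48 for odd p): (307+3)²/48 = 310²/48 = 96100/48 ≈ 2002.08 → 2002

2002 triangles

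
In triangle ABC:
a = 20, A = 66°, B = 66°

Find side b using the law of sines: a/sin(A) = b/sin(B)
a/sin(A) = b/sin(B)  ⇒  b = a·sin(B)/sin(A) = 20·sin(66°)/sin(66°)
sin(66°) ≈ 0.913545, sin(66°) ≈ 0.913545
b ≈ 20·0.913545/0.913545 ≈ 18.2709/0.913545 ≈ 20

b = 20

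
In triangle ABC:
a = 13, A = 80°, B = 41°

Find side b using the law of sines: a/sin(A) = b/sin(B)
a/sin(A) = b/sin(B)  ⇒  b = a·sin(B)/sin(A) = 13·sin(41°)/sin(80°)
sin(41°) ≈ 0.656059, sin(80°) ≈ 0.984808
b ≈ 13·0.656059/0.984808 ≈ 8.52877/0.984808 ≈ 8.66034

b = 8.66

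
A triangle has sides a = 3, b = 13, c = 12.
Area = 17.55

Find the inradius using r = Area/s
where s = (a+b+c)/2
s = (3 + 13 + 12)/2 = 28/2 = 14
r = Area/s = 17.55/14 ≈ 1.25357

r = 1.254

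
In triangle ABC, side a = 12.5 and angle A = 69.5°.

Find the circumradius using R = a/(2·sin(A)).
R = a/(2·sin(A)) = 12.5/(2·sin(69.5°))
sin(69.5°) ≈ 0.936672
R ≈ 12.5/(2·0.936672) = 12.5/1.87334 ≈ 6.67256

R = 6.673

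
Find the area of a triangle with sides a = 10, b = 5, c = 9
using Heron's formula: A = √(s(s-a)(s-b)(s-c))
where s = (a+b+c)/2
s = (10 + 5 + 9)/2 = 24/2 = 12
s − a = 2, s − b = 7, s − c = 3
s(s−a)(s−b)(s−c) = 12·2·7·3 = 504
Area = √504 ≈ 22.4499

s = 12.0, Area = 22.45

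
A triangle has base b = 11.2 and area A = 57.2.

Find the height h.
A = ½·b·h  ⇒  h = 2A/b = 2·57.2/11.2 = 114.4/11.2 ≈ 10.2143

h = 10.21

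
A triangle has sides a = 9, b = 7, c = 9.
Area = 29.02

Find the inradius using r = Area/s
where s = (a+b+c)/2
s = (9 + 7 + 9)/2 = 25/2 = 12.5
r = Area/s = 29.02/12.5 ≈ 2.3216

r = 2.322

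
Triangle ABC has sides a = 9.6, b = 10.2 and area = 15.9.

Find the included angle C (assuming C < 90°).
Area = ½·a·b·sin(C)  ⇒  sin(C) = 2·Area/(a·b) = 2·15.9/(9.6·10.2) = 31.8/97.92 ≈ 0.324755
C = arcsin(0.324755) ≈ 18.9507° (taking the acute solution since C < 90°)

C = 18.95°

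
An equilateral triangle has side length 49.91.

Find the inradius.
r = Area/s with s the semi-perimeter.
Area = (√3/4)·49.91² = (√3/4)·2491.0081 ≈ 0.433013·2491.0081 ≈ 1078.64
s = 3·49.91/2 = 74.865
r ≈ 1078.64/74.865 ≈ 14.4078
(Equivalently r = side/(2√3) = 49.91/3.4641 ≈ 14.4078.)

r = 14.41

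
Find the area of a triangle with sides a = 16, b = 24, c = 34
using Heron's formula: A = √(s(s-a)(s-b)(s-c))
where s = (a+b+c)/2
s = (16 + 24 + 34)/2 = 74/2 = 37
s − a = 21, s − b = 13, s − c = 3
s(s−a)(s−b)(s−c) = 37·21·13·3 = 30303
Area = √30303 ≈ 174.078

s = 37.0, Area = 174.1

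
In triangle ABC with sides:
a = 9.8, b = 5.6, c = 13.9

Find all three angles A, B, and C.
Law of cosines for each angle (a² = 96.04, b² = 31.36, c² = 193.21):
cos(A) = (b² + c² − a²)/(2bc) = (31.36 + 193.21 − 96.04)/(2·5.6·13.9) = 128.53/155.68 ≈ 0.825604  ⇒  A ≈ 34.3502°
cos(B) = (a² + c² − b²)/(2ac) = (96.04 + 193.21 − 31.36)/(2·9.8·13.9) = 257.89/272.44 ≈ 0.946594  ⇒  B ≈ 18.8099°
cos(C) = (a² + b² − c²)/(2ab) = (96.04 + 31.36 − 193.21)/(2·9.8·5.6) = -65.81/109.76 ≈ -0.599581  ⇒  C ≈ 126.84°
Check: A + B + C ≈ 180°

A = 34.35°, B = 18.81°, C = 126.8°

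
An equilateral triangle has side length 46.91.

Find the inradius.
r = Area/s with s the semi-perimeter.
Area = (√3/4)·46.91² = (√3/4)·2200.5481 ≈ 0.433013·2200.5481 ≈ 952.865
s = 3·46.91/2 = 70.365
r ≈ 952.865/70.365 ≈ 13.5418
(Equivalently r = side/(2√3) = 46.91/3.4641 ≈ 13.5418.)

r = 13.54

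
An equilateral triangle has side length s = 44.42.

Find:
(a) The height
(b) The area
(a) The height splits the triangle into two 30-60-90 halves: h = s·√3/2 = 44.42·1.73205/2 ≈ 76.9377/2 ≈ 38.4688
(b) Area = (√3/4)·s² = (√3/4)·44.42² = (√3/4)·1973.1364 ≈ 0.433013·1973.1364 ≈ 854.393

Height = 38.47, Area = 854.4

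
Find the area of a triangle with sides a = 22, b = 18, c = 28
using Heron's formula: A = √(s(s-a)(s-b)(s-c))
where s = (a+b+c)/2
s = (22 + 18 + 28)/2 = 68/2 = 34
s − a = 12, s − b = 16, s − c = 6
s(s−a)(s−b)(s−c) = 34·12·16·6 = 39168
Area = √39168 ≈ 197.909

s = 34.0, Area = 197.9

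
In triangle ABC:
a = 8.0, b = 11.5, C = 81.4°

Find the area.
Two sides and the included angle (SAS): A = ½·a·b·sin(C) = ½·8.0·11.5·sin(81.4°)
sin(81.4°) ≈ 0.988756
A ≈ ½·92·0.988756 = 46·0.988756 ≈ 45.4828

Area = 45.48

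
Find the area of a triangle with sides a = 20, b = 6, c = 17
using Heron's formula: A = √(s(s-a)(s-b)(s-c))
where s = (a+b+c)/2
s = (20 + 6 + 17)/2 = 43/2 = 21.5
s − a = 1.5, s − b = 15.5, s − c = 4.5
s(s−a)(s−b)(s−c) = 21.5·1.5·15.5·4.5 = 2249.4375
Area = √2249.4375 ≈ 47.4282

s = 21.5, Area = 47.43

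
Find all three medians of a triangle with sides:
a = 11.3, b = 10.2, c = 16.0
Median formula: m_a = ½√(2b² + 2c² − a²) (and cyclically). a² = 127.69, b² = 104.04, c² = 256.
m_a = ½√(2·104.04 + 2·256 − 127.69) = ½√592.39 ≈ ½·24.3391 ≈ 12.1695
m_b = ½√(2·127.69 + 2·256 − 104.04) = ½√663.34 ≈ ½·25.7554 ≈ 12.8777
m_c = ½√(2·127.69 + 2·104.04 − 256) = ½√207.46 ≈ ½·14.4035 ≈ 7.20174

m_a = 12.17, m_b = 12.88, m_c = 7.202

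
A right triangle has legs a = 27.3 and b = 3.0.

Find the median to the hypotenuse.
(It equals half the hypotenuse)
Hypotenuse c = √(a² + b²) = √(745.29 + 9) = √754.29 ≈ 27.4643
Median to hypotenuse = c/2 ≈ 27.4643/2 ≈ 13.7322

Median = 13.73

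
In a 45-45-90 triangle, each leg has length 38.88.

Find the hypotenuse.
In a 45-45-90 triangle the sides are in ratio 1 : 1 : √2, so hypotenuse = leg·√2.
Hypotenuse = 38.88·√2 ≈ 38.88·1.41421 ≈ 54.9846

Hypotenuse = 38.88√2 = 54.98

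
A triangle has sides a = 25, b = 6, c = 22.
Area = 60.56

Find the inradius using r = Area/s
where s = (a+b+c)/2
s = (25 + 6 + 22)/2 = 53/2 = 26.5
r = Area/s = 60.56/26.5 ≈ 2.28528

r = 2.285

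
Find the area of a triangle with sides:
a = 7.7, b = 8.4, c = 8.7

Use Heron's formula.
s = (7.7 + 8.4 + 8.7)/2 = 24.8/2 = 12.4
s − a = 4.7, s − b = 4, s − c = 3.7
s(s−a)(s−b)(s−c) = 12.4·4.7·4·3.7 ≈ 862.544
Area = √862.544 ≈ 29.3691

Area = 29.37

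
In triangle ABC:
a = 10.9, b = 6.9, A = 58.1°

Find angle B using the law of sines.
a/sin(A) = b/sin(B)  ⇒  sin(B) = b·sin(A)/a = 6.9·sin(58.1°)/10.9
sin(58.1°) ≈ 0.848972
sin(B) ≈ 6.9·0.848972/10.9 ≈ 5.8579/10.9 ≈ 0.537422
B = arcsin(0.537422) ≈ 32.5083°
(Since b ≤ a we need B ≤ A, so the obtuse alternative 180° − 32.5083° ≈ 147.492° is rejected.)

B = 32.51°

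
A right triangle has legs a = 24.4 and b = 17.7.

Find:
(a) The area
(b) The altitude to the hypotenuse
(a) The legs are perpendicular, so Area = ½·a·b = ½·24.4·17.7 = ½·431.88 = 215.94
(b) Hypotenuse c = √(a² + b²) = √(595.36 + 313.29) = √908.65 ≈ 30.1438
    Area = ½·c·h_c  ⇒  h_c = 2·Area/c = 431.88/30.1438 ≈ 14.3273

Area = 215.94, h_c = 14.33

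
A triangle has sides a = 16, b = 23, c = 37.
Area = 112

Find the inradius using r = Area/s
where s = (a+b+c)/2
s = (16 + 23 + 37)/2 = 76/2 = 38
r = Area/s = 112/38 ≈ 2.94737

r = 2.947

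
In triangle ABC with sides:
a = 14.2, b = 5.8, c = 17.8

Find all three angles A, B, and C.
Law of cosines for each angle (a² = 201.64, b² = 33.64, c² = 316.84):
cos(A) = (b² + c² − a²)/(2bc) = (33.64 + 316.84 − 201.64)/(2·5.8·17.8) = 148.84/206.48 ≈ 0.720845  ⇒  A ≈ 43.8757°
cos(B) = (a² + c² − b²)/(2ac) = (201.64 + 316.84 − 33.64)/(2·14.2·17.8) = 484.84/505.52 ≈ 0.959092  ⇒  B ≈ 16.4451°
cos(C) = (a² + b² − c²)/(2ab) = (201.64 + 33.64 − 316.84)/(2·14.2·5.8) = -81.56/164.72 ≈ -0.495143  ⇒  C ≈ 119.679°
Check: A + B + C ≈ 180°

A = 43.88°, B = 16.45°, C = 119.7°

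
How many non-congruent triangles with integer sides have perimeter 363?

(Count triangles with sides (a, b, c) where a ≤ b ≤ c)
Let a ≤ b ≤ c with a + b + c = 363. The only binding inequality is a + b > c, i.e. 363 − c > c, so c < 363/2; and c ≥ 363/3 since c is the largest side.
So 121 ≤ c ≤ 181. For each c, b runs from ⌈(363 − c)/2⌉ up to c (then a = 363 − b − c satisfies 1 ≤ a ≤ b automatically), giving c − ⌈(363 − c)/2⌉ + 1 choices.
Summing over c: 1 + 2 + 4 + 5 + … + 89 + 91  (61 terms, c = 121, …, 181) = 2791
Check (closed form: nearest integer to p²/48 for even p, (p+3)²/48 for odd p): (363+3)²/48 = 366²/48 = 133956/48 ≈ 2790.75 → 2791

2791 triangles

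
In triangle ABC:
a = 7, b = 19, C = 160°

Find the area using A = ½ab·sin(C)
A = ½·a·b·sin(C) = ½·7·19·sin(160°)
sin(160°) ≈ 0.34202
A ≈ ½·133·0.34202 = 66.5·0.34202 ≈ 22.7443

Area = 22.74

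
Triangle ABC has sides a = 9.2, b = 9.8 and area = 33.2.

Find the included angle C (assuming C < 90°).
Area = ½·a·b·sin(C)  ⇒  sin(C) = 2·Area/(a·b) = 2·33.2/(9.2·9.8) = 66.4/90.16 ≈ 0.736469
C = arcsin(0.736469) ≈ 47.4314° (taking the acute solution since C < 90°)

C = 47.43°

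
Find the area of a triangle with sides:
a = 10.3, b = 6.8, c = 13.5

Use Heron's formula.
s = (10.3 + 6.8 + 13.5)/2 = 30.6/2 = 15.3
s − a = 5, s − b = 8.5, s − c = 1.8
s(s−a)(s−b)(s−c) = 15.3·5·8.5·1.8 ≈ 1170.45
Area = √1170.45 ≈ 34.2118

Area = 34.21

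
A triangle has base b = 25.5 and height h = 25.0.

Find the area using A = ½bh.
A = ½·b·h = ½·25.5·25.0 = ½·637.5 = 318.75

Area = 318.75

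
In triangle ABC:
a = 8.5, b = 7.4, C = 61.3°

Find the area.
Two sides and the included angle (SAS): A = ½·a·b·sin(C) = ½·8.5·7.4·sin(61.3°)
sin(61.3°) ≈ 0.877146
A ≈ ½·62.9·0.877146 = 31.45·0.877146 ≈ 27.5862

Area = 27.59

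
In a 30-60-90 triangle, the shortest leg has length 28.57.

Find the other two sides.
In a 30-60-90 triangle the sides are in ratio 1 : √3 : 2 (short leg : long leg : hypotenuse).
Long leg = 28.57·√3 ≈ 28.57·1.73205 ≈ 49.4847
Hypotenuse = 2·28.57 = 57.14

Long leg = 28.57√3 = 49.48, Hypotenuse = 57.14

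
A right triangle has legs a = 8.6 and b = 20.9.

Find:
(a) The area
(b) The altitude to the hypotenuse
(a) The legs are perpendicular, so Area = ½·a·b = ½·8.6·20.9 = ½·179.74 = 89.87
(b) Hypotenuse c = √(a² + b²) = √(73.96 + 436.81) = √510.77 ≈ 22.6002
    Area = ½·c·h_c  ⇒  h_c = 2·Area/c = 179.74/22.6002 ≈ 7.95302

Area = 89.87, h_c = 7.953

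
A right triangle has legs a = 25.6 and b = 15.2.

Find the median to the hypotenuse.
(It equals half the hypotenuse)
Hypotenuse c = √(a² + b²) = √(655.36 + 231.04) = √886.4 ≈ 29.7725
Median to hypotenuse = c/2 ≈ 29.7725/2 ≈ 14.8862

Median = 14.89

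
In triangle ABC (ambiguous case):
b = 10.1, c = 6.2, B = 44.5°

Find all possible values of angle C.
b/sin(B) = c/sin(C)  ⇒  sin(C) = c·sin(B)/b = 6.2·sin(44.5°)/10.1
sin(44.5°) ≈ 0.700909
sin(C) ≈ 6.2·0.700909/10.1 ≈ 4.34564/10.1 ≈ 0.430261
Candidate 1: C₁ = arcsin(0.430261) ≈ 25.4841°  →  A = 180° − 44.5° − 25.4841° ≈ 110.016° > 0, valid
Candidate 2: C₂ = 180° − C₁ ≈ 154.516°  →  A = 180° − 44.5° − 154.516° ≈ -19.0159° ≤ 0, not a valid triangle

C = 25.48° (one solution)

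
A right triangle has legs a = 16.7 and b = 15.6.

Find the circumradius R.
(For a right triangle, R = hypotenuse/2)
Hypotenuse c = √(a² + b²) = √(278.89 + 243.36) = √522.25 ≈ 22.8528
R = c/2 ≈ 22.8528/2 ≈ 11.4264

R = 11.43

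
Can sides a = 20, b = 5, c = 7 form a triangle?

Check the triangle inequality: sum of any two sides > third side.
a + b vs c: 20 + 5 = 25 > 7  ✓
a + c vs b: 20 + 7 = 27 > 5  ✓
b + c vs a: 5 + 7 = 12 ≤ 20  ✗

No: 5 + 7 = 12 is not > 20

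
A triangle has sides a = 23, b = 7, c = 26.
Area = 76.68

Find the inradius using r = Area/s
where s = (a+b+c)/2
s = (23 + 7 + 26)/2 = 56/2 = 28
r = Area/s = 76.68/28 ≈ 2.73857

r = 2.739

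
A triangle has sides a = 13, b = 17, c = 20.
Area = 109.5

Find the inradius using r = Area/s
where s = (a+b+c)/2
s = (13 + 17 + 20)/2 = 50/2 = 25
r = Area/s = 109.5/25 ≈ 4.38

r = 4.38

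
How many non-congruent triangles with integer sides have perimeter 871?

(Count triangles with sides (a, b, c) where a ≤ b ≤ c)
Let a ≤ b ≤ c with a + b + c = 871. The only binding inequality is a + b > c, i.e. 871 − c > c, so c < 871/2; and c ≥ 871/3 since c is the largest side.
So 291 ≤ c ≤ 435. For each c, b runs from ⌈(871 − c)/2⌉ up to c (then a = 871 − b − c satisfies 1 ≤ a ≤ b automatically), giving c − ⌈(871 − c)/2⌉ + 1 choices.
Summing over c: 2 + 3 + 5 + 6 + … + 216 + 218  (145 terms, c = 291, …, 435) = 15914
Check (closed form: nearest integer to p²/48 for even p, (p+3)²/48 for odd p): (871+3)²/48 = 874²/48 = 763876/48 ≈ 15914.08 → 15914

15914 triangles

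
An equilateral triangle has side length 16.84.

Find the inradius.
r = Area/s with s the semi-perimeter.
Area = (√3/4)·16.84² = (√3/4)·283.5856 ≈ 0.433013·283.5856 ≈ 122.796
s = 3·16.84/2 = 25.26
r ≈ 122.796/25.26 ≈ 4.86129
(Equivalently r = side/(2√3) = 16.84/3.4641 ≈ 4.86129.)

r = 4.861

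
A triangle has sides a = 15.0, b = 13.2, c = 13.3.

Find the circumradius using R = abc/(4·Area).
First find the area with Heron's formula.
s = (15.0 + 13.2 + 13.3)/2 = 20.75
Area = √(s(s−a)(s−b)(s−c)) = √(20.75·5.75·7.55·7.45) ≈ √6711.03 ≈ 81.9209
abc = 15.0·13.2·13.3 = 2633.4
R = abc/(4·Area) ≈ 2633.4/(4·81.9209) = 2633.4/327.684 ≈ 8.03641

R = 8.036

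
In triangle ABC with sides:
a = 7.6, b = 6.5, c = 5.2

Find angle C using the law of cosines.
c² = a² + b² − 2ab·cos(C)  ⇒  cos(C) = (a² + b² − c²)/(2ab)
cos(C) = (7.6² + 6.5² − 5.2²)/(2·7.6·6.5) = (57.76 + 42.25 − 27.04)/98.8 = 72.97/98.8 ≈ 0.738563
C = arccos(0.738563) ≈ 42.3909°

C = 42.39°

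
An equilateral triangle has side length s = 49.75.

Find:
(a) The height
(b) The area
(a) The height splits the triangle into two 30-60-90 halves: h = s·√3/2 = 49.75·1.73205/2 ≈ 86.1695/2 ≈ 43.0848
(b) Area = (√3/4)·s² = (√3/4)·49.75² = (√3/4)·2475.0625 ≈ 0.433013·2475.0625 ≈ 1071.73

Height = 43.08, Area = 1072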